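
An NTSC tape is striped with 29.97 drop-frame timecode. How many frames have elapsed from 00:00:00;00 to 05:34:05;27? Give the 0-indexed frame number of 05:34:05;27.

As if non-drop at 30 labels/s: (5 × 3600 + 34 × 60 + 5) × 30 + 27 = 601377.
Minute boundaries passed: 334; those not divisible by 10: 334 − 33 = 301; dropped labels = 2 × 301 = 602.
Actual frame index = 601377 − 602 = 600775.

600775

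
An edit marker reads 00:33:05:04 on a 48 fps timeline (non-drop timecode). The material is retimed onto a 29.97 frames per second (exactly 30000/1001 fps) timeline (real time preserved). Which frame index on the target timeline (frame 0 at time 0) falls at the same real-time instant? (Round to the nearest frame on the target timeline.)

Source frame index: (0×3600 + 33×60 + 5) × 48 + 4 = 95284.
Real time: 95284 / (48) = 23821/12 s.
Target frame: (23821/12) × (30000/1001) = 8507500/143 ≈ 59493.007 → 59493.

frame 59493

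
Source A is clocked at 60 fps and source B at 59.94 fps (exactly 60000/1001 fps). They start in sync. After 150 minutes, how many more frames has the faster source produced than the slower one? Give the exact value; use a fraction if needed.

540000/1001 frames

150 min = 9000 s.
A emits 60 × 9000 = 540000 frames; B emits 60000/1001 × 9000 = 540000000/1001.
Difference = 540000/1001 frames (≈ 539.4605); B is behind A.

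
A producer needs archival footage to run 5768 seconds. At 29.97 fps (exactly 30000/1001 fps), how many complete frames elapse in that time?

172867 frames

Frames = 5768 × 30000/1001 = 24720000/143 ≈ 172867.1329.
Complete frames: 172867.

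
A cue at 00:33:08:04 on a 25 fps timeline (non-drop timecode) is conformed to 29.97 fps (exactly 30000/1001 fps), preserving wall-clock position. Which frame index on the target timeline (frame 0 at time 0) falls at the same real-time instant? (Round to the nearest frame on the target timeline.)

frame 59585

Source frame index: (0×3600 + 33×60 + 8) × 25 + 4 = 49704.
Real time: 49704 / (25) = 49704/25 s.
Target frame: (49704/25) × (30000/1001) = 59644800/1001 ≈ 59585.215 → 59585.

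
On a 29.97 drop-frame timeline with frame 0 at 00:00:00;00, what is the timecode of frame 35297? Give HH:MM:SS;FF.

Each 10-minute DF block holds 10 × 60 × 30 − 9 × 2 = 17982 frames. 35297 ÷ 17982 → 1 full block, remainder 17315.
Within the partial block the first minute is 1800 frames and each further minute 1798, so 9 further minute boundaries passed. Total skipped labels = 18 × 1 + 2 × 9 = 36.
Non-drop label index = 35297 + 36 = 35333; at 30 labels/s that is 00:19:37:23, i.e. DF 00:19:37;23.

00:19:37;23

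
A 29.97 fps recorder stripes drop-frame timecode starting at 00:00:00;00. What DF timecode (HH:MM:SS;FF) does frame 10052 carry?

Each 10-minute DF block holds 10 × 60 × 30 − 9 × 2 = 17982 frames. 10052 ÷ 17982 → 0 full blocks, remainder 10052.
Within the partial block the first minute is 1800 frames and each further minute 1798, so 5 further minute boundaries passed. Total skipped labels = 18 × 0 + 2 × 5 = 10.
Non-drop label index = 10052 + 10 = 10062; at 30 labels/s that is 00:05:35:12, i.e. DF 00:05:35;12.

00:05:35;12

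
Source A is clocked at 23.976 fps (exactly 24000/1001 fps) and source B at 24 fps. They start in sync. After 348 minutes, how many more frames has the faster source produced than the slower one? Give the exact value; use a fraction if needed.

348 min = 20880 s.
A emits 24000/1001 × 20880 = 501120000/1001 frames; B emits 24 × 20880 = 501120.
Difference = 501120/1001 frames (≈ 500.6194); B is ahead of A.

501120/1001 frames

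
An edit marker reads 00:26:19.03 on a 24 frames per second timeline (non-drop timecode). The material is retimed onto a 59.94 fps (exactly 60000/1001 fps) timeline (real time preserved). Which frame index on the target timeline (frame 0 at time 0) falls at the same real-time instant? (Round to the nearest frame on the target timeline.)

Source frame index: (0×3600 + 26×60 + 19) × 24 + 3 = 37899.
Real time: 37899 / (24) = 12633/8 s.
Target frame: (12633/8) × (60000/1001) = 94747500/1001 ≈ 94652.847 → 94653.

frame 94653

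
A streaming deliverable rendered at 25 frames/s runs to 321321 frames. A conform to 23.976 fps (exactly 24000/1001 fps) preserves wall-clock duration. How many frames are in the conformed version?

308160 frames

Target frames = source frames × (target rate / source rate) = 321321 × (24000/1001)/(25) = 321321 × 960/1001 = 308160.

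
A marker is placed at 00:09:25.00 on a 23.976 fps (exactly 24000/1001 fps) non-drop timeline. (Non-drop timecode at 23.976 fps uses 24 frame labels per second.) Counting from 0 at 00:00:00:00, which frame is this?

Total seconds to the label: (0 × 3600 + 9 × 60 + 25) = 565.
Frame index = 565 × 24 + 0 = 13560.

13560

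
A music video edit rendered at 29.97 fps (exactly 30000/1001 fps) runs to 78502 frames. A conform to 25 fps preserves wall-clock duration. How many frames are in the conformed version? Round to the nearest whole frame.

65484 frames

Frames at target rate = 78502 × (25) / (30000/1001) = 39290251/600 ≈ 65483.752.
Nearest whole frame: 65484.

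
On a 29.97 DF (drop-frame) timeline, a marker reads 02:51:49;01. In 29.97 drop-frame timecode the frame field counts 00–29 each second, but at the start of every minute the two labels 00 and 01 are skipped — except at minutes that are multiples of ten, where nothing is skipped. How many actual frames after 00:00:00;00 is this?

308963

Complete 10-minute blocks: 17, each 17982 frames → 305694.
Remaining 1 whole minute in the current block: 1800 + 0 × 1798 = 1800 frames.
Within the current minute: 49 × 30 + 1 − 2 = 1469 (labels ;00/;01 skipped at this minute). Total = 305694 + 1800 + 1469 = 308963.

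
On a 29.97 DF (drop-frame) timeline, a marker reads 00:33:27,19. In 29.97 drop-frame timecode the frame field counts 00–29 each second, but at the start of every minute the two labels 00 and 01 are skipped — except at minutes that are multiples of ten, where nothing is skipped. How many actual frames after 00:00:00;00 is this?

Complete 10-minute blocks: 3, each 17982 frames → 53946.
Remaining 3 whole minutes in the current block: 1800 + 2 × 1798 = 5396 frames.
Within the current minute: 27 × 30 + 19 − 2 = 827 (labels ;00/;01 skipped at this minute). Total = 53946 + 5396 + 827 = 60169.

60169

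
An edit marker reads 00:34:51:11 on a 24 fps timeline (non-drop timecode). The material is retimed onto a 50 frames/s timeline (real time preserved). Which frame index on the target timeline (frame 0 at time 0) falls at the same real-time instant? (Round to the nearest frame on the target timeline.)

frame 104573

Source frame index: (0×3600 + 34×60 + 51) × 24 + 11 = 50195.
Real time: 50195 / (24) = 50195/24 s.
Target frame: (50195/24) × (50) = 1254875/12 ≈ 104572.917 → 104573.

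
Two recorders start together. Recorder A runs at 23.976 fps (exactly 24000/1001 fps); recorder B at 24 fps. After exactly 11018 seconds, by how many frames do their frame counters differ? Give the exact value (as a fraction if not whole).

A emits 24000/1001 × 11018 = 37776000/143 frames; B emits 24 × 11018 = 264432.
Difference = 37776/143 frames (≈ 264.1678); B is ahead of A.

37776/143 frames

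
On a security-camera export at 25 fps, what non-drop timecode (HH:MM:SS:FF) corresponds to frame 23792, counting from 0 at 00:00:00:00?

00:15:51:17

23792 ÷ 25 = 951 full seconds, remainder 17 frames.
951 s = 0 h 15 min 51 s.
Timecode: 00:15:51:17.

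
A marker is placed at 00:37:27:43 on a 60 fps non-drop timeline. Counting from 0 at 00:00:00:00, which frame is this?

134863

Total seconds to the label: (0 × 3600 + 37 × 60 + 27) = 2247.
Frame index = 2247 × 60 + 43 = 134863.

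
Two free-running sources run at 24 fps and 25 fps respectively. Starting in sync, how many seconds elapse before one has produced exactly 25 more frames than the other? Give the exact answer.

25 seconds

The gap grows by |25 − 24| = 1 frame per second.
Time for a 25-frame gap: 25 ÷ (1) = 25 s.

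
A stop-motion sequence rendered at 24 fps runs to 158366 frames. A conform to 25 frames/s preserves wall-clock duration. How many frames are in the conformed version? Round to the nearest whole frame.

164965 frames

Frames at target rate = 158366 × (25) / (24) = 1979575/12 ≈ 164964.583.
Nearest whole frame: 164965.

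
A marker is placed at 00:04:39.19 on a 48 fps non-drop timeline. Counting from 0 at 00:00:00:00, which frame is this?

frame 13411

Total seconds to the label: (0 × 3600 + 4 × 60 + 39) = 279.
Frame index = 279 × 48 + 19 = 13411.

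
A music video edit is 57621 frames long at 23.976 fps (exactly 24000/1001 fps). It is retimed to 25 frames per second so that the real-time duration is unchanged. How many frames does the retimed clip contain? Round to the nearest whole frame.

Frames at target rate = 57621 × (25) / (24000/1001) = 19226207/320 ≈ 60081.897.
Nearest whole frame: 60082.

60082 frames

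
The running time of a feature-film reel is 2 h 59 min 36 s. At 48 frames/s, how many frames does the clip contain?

2 h 59 min 36 s = 10776 s.
Frames = 10776 × 48 = 517248.

517248 frames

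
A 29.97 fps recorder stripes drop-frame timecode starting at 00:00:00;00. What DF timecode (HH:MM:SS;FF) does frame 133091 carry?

Each 10-minute DF block holds 10 × 60 × 30 − 9 × 2 = 17982 frames. 133091 ÷ 17982 → 7 full blocks, remainder 7217.
Within the partial block the first minute is 1800 frames and each further minute 1798, so 4 further minute boundaries passed. Total skipped labels = 18 × 7 + 2 × 4 = 134.
Non-drop label index = 133091 + 134 = 133225; at 30 labels/s that is 01:14:00:25, i.e. DF 01:14:00;25.

01:14:00;25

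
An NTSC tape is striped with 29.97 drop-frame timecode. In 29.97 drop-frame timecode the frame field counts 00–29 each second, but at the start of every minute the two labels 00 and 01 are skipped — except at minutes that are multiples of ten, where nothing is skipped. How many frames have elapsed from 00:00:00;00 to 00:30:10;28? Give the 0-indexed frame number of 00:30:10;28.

54274

Complete 10-minute blocks: 3, each 17982 frames → 53946.
Remaining 0 whole minutes in the current block: 0 frames.
Within the current minute: 10 × 30 + 28 = 328. Total = 53946 + 0 + 328 = 54274.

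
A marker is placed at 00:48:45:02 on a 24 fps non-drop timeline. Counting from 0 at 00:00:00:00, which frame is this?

Total seconds to the label: (0 × 3600 + 48 × 60 + 45) = 2925.
Frame index = 2925 × 24 + 2 = 70202.

frame 70202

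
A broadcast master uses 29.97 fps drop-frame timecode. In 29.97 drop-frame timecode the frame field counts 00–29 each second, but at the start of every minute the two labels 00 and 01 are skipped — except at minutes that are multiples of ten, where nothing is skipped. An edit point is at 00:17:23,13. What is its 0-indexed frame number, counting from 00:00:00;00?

As if non-drop at 30 labels/s: (0 × 3600 + 17 × 60 + 23) × 30 + 13 = 31303.
Minute boundaries passed: 17; those not divisible by 10: 17 − 1 = 16; dropped labels = 2 × 16 = 32.
Actual frame index = 31303 − 32 = 31271.

31271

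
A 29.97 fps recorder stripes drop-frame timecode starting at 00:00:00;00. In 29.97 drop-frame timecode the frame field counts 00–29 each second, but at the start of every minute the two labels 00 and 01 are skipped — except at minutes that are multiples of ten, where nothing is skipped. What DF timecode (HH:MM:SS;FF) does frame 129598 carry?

Each 10-minute DF block holds 10 × 60 × 30 − 9 × 2 = 17982 frames. 129598 ÷ 17982 → 7 full blocks, remainder 3724.
Within the partial block the first minute is 1800 frames and each further minute 1798, so 2 further minute boundaries passed. Total skipped labels = 18 × 7 + 2 × 2 = 130.
Non-drop label index = 129598 + 130 = 129728; at 30 labels/s that is 01:12:04:08, i.e. DF 01:12:04;08.

01:12:04;08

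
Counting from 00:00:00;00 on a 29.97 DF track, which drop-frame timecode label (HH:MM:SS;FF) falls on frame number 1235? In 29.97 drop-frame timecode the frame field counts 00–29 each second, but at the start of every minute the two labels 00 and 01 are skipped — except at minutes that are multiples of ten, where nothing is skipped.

00:00:41;05

Each 10-minute DF block holds 10 × 60 × 30 − 9 × 2 = 17982 frames. 1235 ÷ 17982 → 0 full blocks, remainder 1235.
Within the partial block the first minute is 1800 frames and each further minute 1798, so 0 further minute boundaries passed. Total skipped labels = 18 × 0 + 2 × 0 = 0.
Non-drop label index = 1235 + 0 = 1235; at 30 labels/s that is 00:00:41:05, i.e. DF 00:00:41;05.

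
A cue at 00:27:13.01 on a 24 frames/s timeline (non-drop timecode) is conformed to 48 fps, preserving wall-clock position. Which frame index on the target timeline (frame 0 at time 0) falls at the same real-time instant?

Source frame index: (0×3600 + 27×60 + 13) × 24 + 1 = 39193.
Real time: 39193 / (24) = 39193/24 s.
Target frame: (39193/24) × (48) = 78386.

frame 78386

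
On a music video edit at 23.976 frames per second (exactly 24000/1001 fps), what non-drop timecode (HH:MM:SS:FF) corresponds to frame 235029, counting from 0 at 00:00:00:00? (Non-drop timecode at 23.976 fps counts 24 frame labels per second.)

02:43:12:21

235029 ÷ 24 = 9792 full seconds, remainder 21 frames.
9792 s = 2 h 43 min 12 s.
Timecode: 02:43:12:21.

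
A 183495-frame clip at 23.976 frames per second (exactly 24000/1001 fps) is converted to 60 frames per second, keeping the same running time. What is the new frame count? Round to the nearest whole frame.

Frames at target rate = 183495 × (60) / (24000/1001) = 36735699/80 ≈ 459196.237.
Nearest whole frame: 459196.

459196 frames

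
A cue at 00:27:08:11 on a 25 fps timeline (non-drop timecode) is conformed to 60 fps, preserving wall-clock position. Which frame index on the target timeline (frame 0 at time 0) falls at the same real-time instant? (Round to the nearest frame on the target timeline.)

frame 97706

Source frame index: (0×3600 + 27×60 + 8) × 25 + 11 = 40711.
Real time: 40711 / (25) = 40711/25 s.
Target frame: (40711/25) × (60) = 488532/5 ≈ 97706.400 → 97706.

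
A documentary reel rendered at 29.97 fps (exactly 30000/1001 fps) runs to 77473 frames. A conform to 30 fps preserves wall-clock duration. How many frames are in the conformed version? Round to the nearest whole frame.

77550 frames

Frames at target rate = 77473 × (30) / (30000/1001) = 77550473/1000 ≈ 77550.473.
Nearest whole frame: 77550.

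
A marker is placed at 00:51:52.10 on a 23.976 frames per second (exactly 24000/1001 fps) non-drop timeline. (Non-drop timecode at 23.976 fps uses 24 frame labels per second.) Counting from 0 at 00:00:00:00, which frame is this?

Total seconds to the label: (0 × 3600 + 51 × 60 + 52) = 3112.
Frame index = 3112 × 24 + 10 = 74698.

frame 74698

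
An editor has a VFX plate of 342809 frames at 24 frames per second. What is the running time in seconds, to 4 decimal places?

14283.7083 seconds

Running time = 342809 × 1/24 = 342809/24 s ≈ 14283.7083 s.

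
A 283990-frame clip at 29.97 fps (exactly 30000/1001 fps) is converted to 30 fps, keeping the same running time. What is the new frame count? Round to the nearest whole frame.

Frames at target rate = 283990 × (30) / (30000/1001) = 28427399/100 ≈ 284273.990.
Nearest whole frame: 284274.

284274 frames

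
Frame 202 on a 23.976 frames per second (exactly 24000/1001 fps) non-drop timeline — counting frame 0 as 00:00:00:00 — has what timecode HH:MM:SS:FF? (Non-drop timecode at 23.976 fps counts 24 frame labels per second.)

202 ÷ 24 = 8 full seconds, remainder 10 frames.
8 s = 0 h 0 min 8 s.
Timecode: 00:00:08:10.

00:00:08:10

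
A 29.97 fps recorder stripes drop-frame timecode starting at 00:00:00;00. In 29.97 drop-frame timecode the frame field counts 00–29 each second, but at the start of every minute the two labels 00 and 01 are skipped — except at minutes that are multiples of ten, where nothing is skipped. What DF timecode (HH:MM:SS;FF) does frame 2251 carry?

Ten DF minutes hold 17982 frames, so frame 2251 lies in block 0 (frames 0–17981) with 2251 frames into that block.
The block's first minute is 1800 frames and the rest 1798 each; 2251 frames reaches minute 1, so 0 × 18 + 1 × 2 = 2 labels have been skipped so far.
Adding those back, label number 2251 + 2 = 2253 at 30 labels/s is 75 s + 3 f = 0 h 1 min 15 s frame 3, i.e. 00:01:15;03.

00:01:15;03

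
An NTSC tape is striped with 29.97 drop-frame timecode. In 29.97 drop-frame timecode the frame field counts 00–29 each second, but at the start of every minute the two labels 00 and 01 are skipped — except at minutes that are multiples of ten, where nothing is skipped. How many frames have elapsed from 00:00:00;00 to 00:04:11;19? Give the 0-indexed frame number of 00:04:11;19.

As if non-drop at 30 labels/s: (0 × 3600 + 4 × 60 + 11) × 30 + 19 = 7549.
Minute boundaries passed: 4; those not divisible by 10: 4 − 0 = 4; dropped labels = 2 × 4 = 8.
Actual frame index = 7549 − 8 = 7541.

7541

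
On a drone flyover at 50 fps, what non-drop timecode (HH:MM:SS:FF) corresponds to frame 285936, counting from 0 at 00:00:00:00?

01:35:18:36

285936 ÷ 50 = 5718 full seconds, remainder 36 frames.
5718 s = 1 h 35 min 18 s.
Timecode: 01:35:18:36.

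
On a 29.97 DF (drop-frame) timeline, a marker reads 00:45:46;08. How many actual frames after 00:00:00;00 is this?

82306

As if non-drop at 30 labels/s: (0 × 3600 + 45 × 60 + 46) × 30 + 8 = 82388.
Minute boundaries passed: 45; those not divisible by 10: 45 − 4 = 41; dropped labels = 2 × 41 = 82.
Actual frame index = 82388 − 82 = 82306.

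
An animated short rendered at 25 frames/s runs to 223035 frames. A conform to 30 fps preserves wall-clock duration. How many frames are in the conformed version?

Target frames = source frames × (target rate / source rate) = 223035 × (30)/(25) = 223035 × 6/5 = 267642.

267642 frames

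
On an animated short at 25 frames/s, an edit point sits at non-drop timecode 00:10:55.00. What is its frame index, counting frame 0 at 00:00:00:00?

Total seconds to the label: (0 × 3600 + 10 × 60 + 55) = 655.
Frame index = 655 × 25 + 0 = 16375.

frame 16375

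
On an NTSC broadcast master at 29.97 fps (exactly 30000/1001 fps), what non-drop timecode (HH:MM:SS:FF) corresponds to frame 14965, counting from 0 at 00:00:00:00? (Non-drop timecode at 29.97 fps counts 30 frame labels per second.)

14965 ÷ 30 = 498 full seconds, remainder 25 frames.
498 s = 0 h 8 min 18 s.
Timecode: 00:08:18:25.

00:08:18:25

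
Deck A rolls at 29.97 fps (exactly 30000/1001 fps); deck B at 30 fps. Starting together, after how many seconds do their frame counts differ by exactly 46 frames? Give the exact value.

The gap grows by |30 − 30000/1001| = 30/1001 frames per second.
Time for a 46-frame gap: 46 ÷ (30/1001) = 23023/15 s.

23023/15 seconds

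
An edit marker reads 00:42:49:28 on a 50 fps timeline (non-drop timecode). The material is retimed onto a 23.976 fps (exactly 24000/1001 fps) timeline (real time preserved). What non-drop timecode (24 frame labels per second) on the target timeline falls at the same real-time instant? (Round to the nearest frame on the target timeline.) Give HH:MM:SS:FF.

Source frame index: (0×3600 + 42×60 + 49) × 50 + 28 = 128478.
Real time: 128478 / (50) = 64239/25 s.
Target frame: (64239/25) × (24000/1001) = 8809920/143 ≈ 61607.832 → 61608.
At 24 labels/s: frame 61608 → 00:42:47:00.

00:42:47:00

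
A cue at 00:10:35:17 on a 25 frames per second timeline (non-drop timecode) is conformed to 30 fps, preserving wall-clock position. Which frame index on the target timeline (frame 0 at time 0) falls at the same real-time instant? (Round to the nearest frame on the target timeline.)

frame 19070

Source frame index: (0×3600 + 10×60 + 35) × 25 + 17 = 15892.
Real time: 15892 / (25) = 15892/25 s.
Target frame: (15892/25) × (30) = 95352/5 ≈ 19070.400 → 19070.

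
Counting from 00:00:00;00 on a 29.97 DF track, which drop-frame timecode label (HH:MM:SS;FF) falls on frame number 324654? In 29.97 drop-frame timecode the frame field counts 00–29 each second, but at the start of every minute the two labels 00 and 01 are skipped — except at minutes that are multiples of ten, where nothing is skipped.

Ten DF minutes hold 17982 frames, so frame 324654 lies in block 18 (frames 323676–341657) with 978 frames into that block.
The block's first minute is 1800 frames and the rest 1798 each; 978 frames reaches minute 0, so 18 × 18 + 0 × 2 = 324 labels have been skipped so far.
Adding those back, label number 324654 + 324 = 324978 at 30 labels/s is 10832 s + 18 f = 3 h 0 min 32 s frame 18, i.e. 03:00:32;18.

03:00:32;18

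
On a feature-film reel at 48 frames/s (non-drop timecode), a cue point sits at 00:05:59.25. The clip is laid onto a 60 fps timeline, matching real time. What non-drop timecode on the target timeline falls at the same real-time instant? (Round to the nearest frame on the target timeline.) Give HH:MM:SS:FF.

00:05:59:31

Source frame index: (0×3600 + 5×60 + 59) × 48 + 25 = 17257.
Real time: 17257 / (48) = 17257/48 s.
Target frame: (17257/48) × (60) = 86285/4 ≈ 21571.250 → 21571.
At 60 labels/s: frame 21571 → 00:05:59:31.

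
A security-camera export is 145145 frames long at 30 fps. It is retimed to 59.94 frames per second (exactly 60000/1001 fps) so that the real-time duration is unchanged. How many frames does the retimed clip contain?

290000 frames

Target frames = source frames × (target rate / source rate) = 145145 × (60000/1001)/(30) = 145145 × 2000/1001 = 290000.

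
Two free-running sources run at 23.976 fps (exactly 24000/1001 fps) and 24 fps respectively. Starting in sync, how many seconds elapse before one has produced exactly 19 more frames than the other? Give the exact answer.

The gap grows by |24 − 24000/1001| = 24/1001 frames per second.
Time for a 19-frame gap: 19 ÷ (24/1001) = 19019/24 s.

19019/24 seconds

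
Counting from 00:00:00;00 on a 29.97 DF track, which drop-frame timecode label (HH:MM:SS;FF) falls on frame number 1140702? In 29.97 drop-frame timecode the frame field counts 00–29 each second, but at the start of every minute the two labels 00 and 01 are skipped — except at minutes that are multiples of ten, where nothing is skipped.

Ten DF minutes hold 17982 frames, so frame 1140702 lies in block 63 (frames 1132866–1150847) with 7836 frames into that block.
The block's first minute is 1800 frames and the rest 1798 each; 7836 frames reaches minute 4, so 63 × 18 + 4 × 2 = 1142 labels have been skipped so far.
Adding those back, label number 1140702 + 1142 = 1141844 at 30 labels/s is 38061 s + 14 f = 10 h 34 min 21 s frame 14, i.e. 10:34:21;14.

10:34:21;14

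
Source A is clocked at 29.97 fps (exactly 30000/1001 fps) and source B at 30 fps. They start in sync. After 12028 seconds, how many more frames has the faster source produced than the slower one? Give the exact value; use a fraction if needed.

360840/1001 frames

A emits 30000/1001 × 12028 = 360840000/1001 frames; B emits 30 × 12028 = 360840.
Difference = 360840/1001 frames (≈ 360.4795); B is ahead of A.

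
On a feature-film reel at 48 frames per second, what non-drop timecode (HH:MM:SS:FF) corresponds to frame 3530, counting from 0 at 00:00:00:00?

00:01:13:26

3530 ÷ 48 = 73 full seconds, remainder 26 frames.
73 s = 0 h 1 min 13 s.
Timecode: 00:01:13:26.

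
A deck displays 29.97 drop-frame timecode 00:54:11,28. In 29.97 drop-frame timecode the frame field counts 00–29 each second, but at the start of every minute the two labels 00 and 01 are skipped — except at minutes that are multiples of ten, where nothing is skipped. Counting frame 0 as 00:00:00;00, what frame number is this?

97460

Complete 10-minute blocks: 5, each 17982 frames → 89910.
Remaining 4 whole minutes in the current block: 1800 + 3 × 1798 = 7194 frames.
Within the current minute: 11 × 30 + 28 − 2 = 356 (labels ;00/;01 skipped at this minute). Total = 89910 + 7194 + 356 = 97460.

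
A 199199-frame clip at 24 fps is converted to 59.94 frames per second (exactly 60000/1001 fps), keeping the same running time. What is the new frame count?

497500 frames

Target frames = source frames × (target rate / source rate) = 199199 × (60000/1001)/(24) = 199199 × 2500/1001 = 497500.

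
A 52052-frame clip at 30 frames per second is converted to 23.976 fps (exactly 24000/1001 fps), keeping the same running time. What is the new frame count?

Target frames = source frames × (target rate / source rate) = 52052 × (24000/1001)/(30) = 52052 × 800/1001 = 41600.

41600 frames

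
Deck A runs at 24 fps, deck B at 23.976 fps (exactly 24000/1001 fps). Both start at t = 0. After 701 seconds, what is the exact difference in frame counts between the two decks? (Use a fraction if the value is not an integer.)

A emits 24 × 701 = 16824 frames; B emits 24000/1001 × 701 = 16824000/1001.
Difference = 16824/1001 frames (≈ 16.8072); B is behind A.

16824/1001 frames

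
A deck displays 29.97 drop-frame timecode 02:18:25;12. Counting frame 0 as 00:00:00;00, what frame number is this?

Complete 10-minute blocks: 13, each 17982 frames → 233766.
Remaining 8 whole minutes in the current block: 1800 + 7 × 1798 = 14386 frames.
Within the current minute: 25 × 30 + 12 − 2 = 760 (labels ;00/;01 skipped at this minute). Total = 233766 + 14386 + 760 = 248912.

248912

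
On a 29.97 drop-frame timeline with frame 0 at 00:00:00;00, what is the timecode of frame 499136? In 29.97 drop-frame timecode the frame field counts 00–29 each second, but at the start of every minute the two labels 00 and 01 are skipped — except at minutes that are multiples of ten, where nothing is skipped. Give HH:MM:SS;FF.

Each 10-minute DF block holds 10 × 60 × 30 − 9 × 2 = 17982 frames. 499136 ÷ 17982 → 27 full blocks, remainder 13622.
Within the partial block the first minute is 1800 frames and each further minute 1798, so 7 further minute boundaries passed. Total skipped labels = 18 × 27 + 2 × 7 = 500.
Non-drop label index = 499136 + 500 = 499636; at 30 labels/s that is 04:37:34:16, i.e. DF 04:37:34;16.

04:37:34;16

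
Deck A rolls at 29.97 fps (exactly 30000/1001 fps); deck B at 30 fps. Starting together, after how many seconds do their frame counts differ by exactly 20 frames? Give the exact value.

2002/3 seconds

The gap grows by |30 − 30000/1001| = 30/1001 frames per second.
Time for a 20-frame gap: 20 ÷ (30/1001) = 2002/3 s.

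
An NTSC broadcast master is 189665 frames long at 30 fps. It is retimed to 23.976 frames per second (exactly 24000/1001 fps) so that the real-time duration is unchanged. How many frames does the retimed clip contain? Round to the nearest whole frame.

151580 frames

Frames at target rate = 189665 × (24000/1001) / (30) = 21676000/143 ≈ 151580.420.
Nearest whole frame: 151580.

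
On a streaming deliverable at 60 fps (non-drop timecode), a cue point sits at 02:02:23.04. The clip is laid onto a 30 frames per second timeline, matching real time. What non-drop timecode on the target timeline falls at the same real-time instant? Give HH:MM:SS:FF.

02:02:23:02

Source frame index: (2×3600 + 2×60 + 23) × 60 + 4 = 440584.
Real time: 440584 / (60) = 110146/15 s.
Target frame: (110146/15) × (30) = 220292.
At 30 labels/s: frame 220292 → 02:02:23:02.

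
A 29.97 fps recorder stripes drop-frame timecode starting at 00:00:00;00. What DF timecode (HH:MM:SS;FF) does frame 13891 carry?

Ten DF minutes hold 17982 frames, so frame 13891 lies in block 0 (frames 0–17981) with 13891 frames into that block.
The block's first minute is 1800 frames and the rest 1798 each; 13891 frames reaches minute 7, so 0 × 18 + 7 × 2 = 14 labels have been skipped so far.
Adding those back, label number 13891 + 14 = 13905 at 30 labels/s is 463 s + 15 f = 0 h 7 min 43 s frame 15, i.e. 00:07:43;15.

00:07:43;15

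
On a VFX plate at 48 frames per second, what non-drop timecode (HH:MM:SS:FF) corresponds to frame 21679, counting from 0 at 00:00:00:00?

21679 ÷ 48 = 451 full seconds, remainder 31 frames.
451 s = 0 h 7 min 31 s.
Timecode: 00:07:31:31.

00:07:31:31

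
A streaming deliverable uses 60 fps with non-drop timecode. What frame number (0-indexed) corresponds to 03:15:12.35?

Total seconds to the label: (3 × 3600 + 15 × 60 + 12) = 11712.
Frame index = 11712 × 60 + 35 = 702755.

702755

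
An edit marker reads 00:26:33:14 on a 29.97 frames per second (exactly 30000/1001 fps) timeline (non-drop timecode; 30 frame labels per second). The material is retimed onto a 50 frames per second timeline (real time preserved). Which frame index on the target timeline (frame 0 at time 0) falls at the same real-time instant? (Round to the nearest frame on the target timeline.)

frame 79753

Source frame index: (0×3600 + 26×60 + 33) × 30 + 14 = 47804.
Real time: 47804 / (30000/1001) = 11962951/7500 s.
Target frame: (11962951/7500) × (50) = 11962951/150 ≈ 79753.007 → 79753.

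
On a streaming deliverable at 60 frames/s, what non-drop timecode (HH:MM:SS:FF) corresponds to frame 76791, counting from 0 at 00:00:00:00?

76791 ÷ 60 = 1279 full seconds, remainder 51 frames.
1279 s = 0 h 21 min 19 s.
Timecode: 00:21:19:51.

00:21:19:51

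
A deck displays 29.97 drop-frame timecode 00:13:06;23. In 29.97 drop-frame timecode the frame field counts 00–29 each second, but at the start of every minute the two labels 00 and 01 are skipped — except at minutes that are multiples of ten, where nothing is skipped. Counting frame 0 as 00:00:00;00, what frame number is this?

23579

As if non-drop at 30 labels/s: (0 × 3600 + 13 × 60 + 6) × 30 + 23 = 23603.
Minute boundaries passed: 13; those not divisible by 10: 13 − 1 = 12; dropped labels = 2 × 12 = 24.
Actual frame index = 23603 − 24 = 23579.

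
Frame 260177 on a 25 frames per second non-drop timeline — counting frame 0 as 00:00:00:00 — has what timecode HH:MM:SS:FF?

02:53:27:02

260177 ÷ 25 = 10407 full seconds, remainder 2 frames.
10407 s = 2 h 53 min 27 s.
Timecode: 02:53:27:02.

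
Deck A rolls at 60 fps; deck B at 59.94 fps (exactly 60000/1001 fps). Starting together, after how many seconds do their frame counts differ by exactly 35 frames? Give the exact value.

7007/12 seconds

The gap grows by |60000/1001 − 60| = 60/1001 frames per second.
Time for a 35-frame gap: 35 ÷ (60/1001) = 7007/12 s.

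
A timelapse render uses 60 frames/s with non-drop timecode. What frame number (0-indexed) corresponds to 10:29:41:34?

Total seconds to the label: (10 × 3600 + 29 × 60 + 41) = 37781.
Frame index = 37781 × 60 + 34 = 2266894.

frame 2266894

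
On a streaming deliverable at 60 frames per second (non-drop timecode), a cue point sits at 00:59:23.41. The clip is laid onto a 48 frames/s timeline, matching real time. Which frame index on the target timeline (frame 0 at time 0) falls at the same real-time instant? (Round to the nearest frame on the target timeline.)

Source frame index: (0×3600 + 59×60 + 23) × 60 + 41 = 213821.
Real time: 213821 / (60) = 213821/60 s.
Target frame: (213821/60) × (48) = 855284/5 ≈ 171056.800 → 171057.

frame 171057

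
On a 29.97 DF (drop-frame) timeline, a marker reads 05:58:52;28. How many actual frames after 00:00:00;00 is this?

Complete 10-minute blocks: 35, each 17982 frames → 629370.
Remaining 8 whole minutes in the current block: 1800 + 7 × 1798 = 14386 frames.
Within the current minute: 52 × 30 + 28 − 2 = 1586 (labels ;00/;01 skipped at this minute). Total = 629370 + 14386 + 1586 = 645342.

645342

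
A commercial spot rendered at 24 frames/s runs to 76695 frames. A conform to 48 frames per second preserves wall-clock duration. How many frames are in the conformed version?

Frames at target rate = 76695 × (48) / (24) = 153390.

153390 frames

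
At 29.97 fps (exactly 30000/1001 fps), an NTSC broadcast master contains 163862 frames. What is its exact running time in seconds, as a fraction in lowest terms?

Running time = 163862 ÷ (30000/1001) = 163862 × 1001/30000 = 82012931/15000 s.

82012931/15000 seconds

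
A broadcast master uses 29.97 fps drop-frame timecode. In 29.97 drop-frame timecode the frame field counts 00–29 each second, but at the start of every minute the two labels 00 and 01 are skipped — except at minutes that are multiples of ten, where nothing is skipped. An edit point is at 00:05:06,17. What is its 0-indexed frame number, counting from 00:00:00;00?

As if non-drop at 30 labels/s: (0 × 3600 + 5 × 60 + 6) × 30 + 17 = 9197.
Minute boundaries passed: 5; those not divisible by 10: 5 − 0 = 5; dropped labels = 2 × 5 = 10.
Actual frame index = 9197 − 10 = 9187.

9187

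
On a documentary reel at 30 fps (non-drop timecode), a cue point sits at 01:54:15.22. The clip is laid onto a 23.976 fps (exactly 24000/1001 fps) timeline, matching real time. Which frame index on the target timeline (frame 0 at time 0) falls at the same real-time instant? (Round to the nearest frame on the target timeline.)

frame 164373

Source frame index: (1×3600 + 54×60 + 15) × 30 + 22 = 205672.
Real time: 205672 / (30) = 102836/15 s.
Target frame: (102836/15) × (24000/1001) = 164537600/1001 ≈ 164373.227 → 164373.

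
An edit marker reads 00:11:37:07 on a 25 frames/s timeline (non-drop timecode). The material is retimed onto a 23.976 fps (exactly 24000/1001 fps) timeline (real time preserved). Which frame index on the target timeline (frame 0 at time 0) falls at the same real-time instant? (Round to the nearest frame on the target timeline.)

frame 16718

Source frame index: (0×3600 + 11×60 + 37) × 25 + 7 = 17432.
Real time: 17432 / (25) = 17432/25 s.
Target frame: (17432/25) × (24000/1001) = 16734720/1001 ≈ 16718.002 → 16718.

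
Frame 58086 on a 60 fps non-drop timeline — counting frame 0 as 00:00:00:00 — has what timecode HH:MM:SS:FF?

00:16:08:06

58086 ÷ 60 = 968 full seconds, remainder 6 frames.
968 s = 0 h 16 min 8 s.
Timecode: 00:16:08:06.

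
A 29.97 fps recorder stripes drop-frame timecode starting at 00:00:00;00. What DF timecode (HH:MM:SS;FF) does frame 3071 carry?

00:01:42;13

Each 10-minute DF block holds 10 × 60 × 30 − 9 × 2 = 17982 frames. 3071 ÷ 17982 → 0 full blocks, remainder 3071.
Within the partial block the first minute is 1800 frames and each further minute 1798, so 1 further minute boundary passed. Total skipped labels = 18 × 0 + 2 × 1 = 2.
Non-drop label index = 3071 + 2 = 3073; at 30 labels/s that is 00:01:42:13, i.e. DF 00:01:42;13.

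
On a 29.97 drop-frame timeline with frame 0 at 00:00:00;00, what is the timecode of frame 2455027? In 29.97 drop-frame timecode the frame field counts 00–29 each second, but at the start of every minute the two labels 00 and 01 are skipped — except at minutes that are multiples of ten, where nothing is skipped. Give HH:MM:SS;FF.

Ten DF minutes hold 17982 frames, so frame 2455027 lies in block 136 (frames 2445552–2463533) with 9475 frames into that block.
The block's first minute is 1800 frames and the rest 1798 each; 9475 frames reaches minute 5, so 136 × 18 + 5 × 2 = 2458 labels have been skipped so far.
Adding those back, label number 2455027 + 2458 = 2457485 at 30 labels/s is 81916 s + 5 f = 22 h 45 min 16 s frame 5, i.e. 22:45:16;05.

22:45:16;05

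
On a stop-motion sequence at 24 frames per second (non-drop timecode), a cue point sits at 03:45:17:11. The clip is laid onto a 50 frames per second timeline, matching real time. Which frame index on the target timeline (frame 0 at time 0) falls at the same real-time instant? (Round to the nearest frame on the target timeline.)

Source frame index: (3×3600 + 45×60 + 17) × 24 + 11 = 324419.
Real time: 324419 / (24) = 324419/24 s.
Target frame: (324419/24) × (50) = 8110475/12 ≈ 675872.917 → 675873.

frame 675873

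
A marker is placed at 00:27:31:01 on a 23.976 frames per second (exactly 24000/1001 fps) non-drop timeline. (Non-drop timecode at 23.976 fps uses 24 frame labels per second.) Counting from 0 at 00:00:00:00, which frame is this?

frame 39625

Total seconds to the label: (0 × 3600 + 27 × 60 + 31) = 1651.
Frame index = 1651 × 24 + 1 = 39625.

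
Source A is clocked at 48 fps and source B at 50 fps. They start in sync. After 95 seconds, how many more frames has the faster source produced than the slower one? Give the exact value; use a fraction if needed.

190 frames

A emits 48 × 95 = 4560 frames; B emits 50 × 95 = 4750.
Difference = 190 frames; B is ahead of A.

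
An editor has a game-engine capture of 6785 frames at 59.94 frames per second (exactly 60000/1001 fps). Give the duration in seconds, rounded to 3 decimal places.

Running time = 6785 × 1001/60000 = 1358357/12000 s ≈ 113.196 s.

113.196 seconds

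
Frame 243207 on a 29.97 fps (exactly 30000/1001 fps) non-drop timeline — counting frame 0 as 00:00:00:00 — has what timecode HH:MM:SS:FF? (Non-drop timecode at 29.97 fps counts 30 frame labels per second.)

243207 ÷ 30 = 8106 full seconds, remainder 27 frames.
8106 s = 2 h 15 min 6 s.
Timecode: 02:15:06:27.

02:15:06:27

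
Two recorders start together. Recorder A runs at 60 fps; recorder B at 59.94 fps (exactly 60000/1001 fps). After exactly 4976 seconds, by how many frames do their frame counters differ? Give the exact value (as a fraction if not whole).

A emits 60 × 4976 = 298560 frames; B emits 60000/1001 × 4976 = 298560000/1001.
Difference = 298560/1001 frames (≈ 298.2617); B is behind A.

298560/1001 frames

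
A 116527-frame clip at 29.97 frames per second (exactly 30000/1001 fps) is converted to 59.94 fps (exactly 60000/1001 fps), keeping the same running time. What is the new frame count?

Frames at target rate = 116527 × (60000/1001) / (30000/1001) = 233054.

233054 frames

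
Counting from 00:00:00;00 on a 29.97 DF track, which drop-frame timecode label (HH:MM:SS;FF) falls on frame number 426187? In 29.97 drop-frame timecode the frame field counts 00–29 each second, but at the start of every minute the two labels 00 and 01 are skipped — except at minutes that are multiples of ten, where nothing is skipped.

Each 10-minute DF block holds 10 × 60 × 30 − 9 × 2 = 17982 frames. 426187 ÷ 17982 → 23 full blocks, remainder 12601.
Within the partial block the first minute is 1800 frames and each further minute 1798, so 7 further minute boundaries passed. Total skipped labels = 18 × 23 + 2 × 7 = 428.
Non-drop label index = 426187 + 428 = 426615; at 30 labels/s that is 03:57:00:15, i.e. DF 03:57:00;15.

03:57:00;15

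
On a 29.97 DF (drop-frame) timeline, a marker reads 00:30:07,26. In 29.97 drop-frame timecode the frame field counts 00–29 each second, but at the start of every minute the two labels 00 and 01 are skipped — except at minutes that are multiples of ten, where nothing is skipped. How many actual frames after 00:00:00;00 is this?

54182

As if non-drop at 30 labels/s: (0 × 3600 + 30 × 60 + 7) × 30 + 26 = 54236.
Minute boundaries passed: 30; those not divisible by 10: 30 − 3 = 27; dropped labels = 2 × 27 = 54.
Actual frame index = 54236 − 54 = 54182.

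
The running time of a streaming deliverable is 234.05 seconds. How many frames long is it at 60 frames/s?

14043 frames

Frames = 234.05 × 60 = 14043.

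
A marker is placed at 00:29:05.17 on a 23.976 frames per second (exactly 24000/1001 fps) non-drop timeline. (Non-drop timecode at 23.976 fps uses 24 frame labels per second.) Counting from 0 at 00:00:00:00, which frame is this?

41897

Total seconds to the label: (0 × 3600 + 29 × 60 + 5) = 1745.
Frame index = 1745 × 24 + 17 = 41897.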